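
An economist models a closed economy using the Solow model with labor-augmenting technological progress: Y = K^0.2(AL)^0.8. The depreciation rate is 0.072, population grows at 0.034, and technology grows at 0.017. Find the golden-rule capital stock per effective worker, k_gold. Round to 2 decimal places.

k_gold ≈ 1.84

Capital per effective worker breaks even when investment replaces (n + g + δ)·k; here n + g + δ = 0.123.
Maximizing c = f(k) − (n+g+δ)·k gives f'(k) = n+g+δ, i.e. 0.2·k^(0.2−1) = 0.123, so k_gold = (0.2/0.123)^(1/0.8) ≈ 1.8361.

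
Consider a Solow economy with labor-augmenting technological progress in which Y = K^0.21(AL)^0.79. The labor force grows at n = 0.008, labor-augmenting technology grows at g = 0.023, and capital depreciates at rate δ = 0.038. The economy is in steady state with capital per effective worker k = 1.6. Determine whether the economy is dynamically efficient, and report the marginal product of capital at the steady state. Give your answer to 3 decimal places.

The effective depreciation rate is n + g + δ = 0.008 + 0.023 + 0.038 = 0.069.
MPK = 0.21·k^(0.21−1) = 0.21·1.6^(-0.79) ≈ 0.1449.
MPK > 0.069, so the economy is dynamically efficient (under-saving).

dynamically efficient; MPK ≈ 0.145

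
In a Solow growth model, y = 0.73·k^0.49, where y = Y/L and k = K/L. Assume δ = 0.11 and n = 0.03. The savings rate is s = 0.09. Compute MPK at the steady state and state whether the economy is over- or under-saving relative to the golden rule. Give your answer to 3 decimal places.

under-saving; MPK ≈ 0.762

The effective depreciation rate is n + δ = 0.03 + 0.11 = 0.14.
Steady-state k*: s·A·k^0.49 = 0.14·k gives k* = (0.09·0.73/0.14)^(1/0.51) ≈ 0.2269.
MPK = 0.49·0.73·0.2269^(-0.51) ≈ 0.7622.
MPK > n+δ = 0.14, so the economy is dynamically efficient (under-saving).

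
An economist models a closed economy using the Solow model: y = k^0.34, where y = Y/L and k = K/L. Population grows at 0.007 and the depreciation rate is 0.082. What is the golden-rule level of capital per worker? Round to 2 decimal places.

k_gold ≈ 7.62

Break-even investment rate: n + δ = 0.007 + 0.082 = 0.089.
At the golden rule the marginal product of capital equals n+δ: 0.34·k^(0.34−1) = 0.089. Solving, k_gold = (0.34/0.089)^(1/0.66) ≈ 7.6200.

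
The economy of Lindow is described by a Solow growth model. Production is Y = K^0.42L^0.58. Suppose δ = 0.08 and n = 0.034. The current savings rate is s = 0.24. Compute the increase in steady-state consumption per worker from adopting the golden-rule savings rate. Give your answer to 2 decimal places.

Δc ≈ 0.19

The effective depreciation rate is n + δ = 0.034 + 0.08 = 0.114.
Current steady state (s = 0.24): k* = (0.24/0.114)^(1/0.58) ≈ 3.6093, y* = 3.6093^0.42 ≈ 1.7144, c* = (1−0.24)·1.7144 ≈ 1.3030.
Golden rule sets MPK = n+δ: 0.42·k^(0.42−1) = 0.114, so k_gold = (0.42/0.114)^(1/0.58) ≈ 9.4723.
y_gold = 9.4723^0.42 ≈ 2.5711, c_gold = y_gold − 0.114·k_gold ≈ 1.4912.
Gain: Δc = 1.4912 − 1.3030 ≈ 0.1882.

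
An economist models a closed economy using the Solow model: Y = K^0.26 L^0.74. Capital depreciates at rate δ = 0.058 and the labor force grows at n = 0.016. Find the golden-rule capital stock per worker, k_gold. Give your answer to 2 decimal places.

k_gold ≈ 5.46

Break-even investment rate: n + δ = 0.016 + 0.058 = 0.074.
Maximizing c = f(k) − (n+δ)·k gives f'(k) = n+δ, i.e. 0.26·k^(0.26−1) = 0.074, so k_gold = (0.26/0.074)^(1/0.74) ≈ 5.4637.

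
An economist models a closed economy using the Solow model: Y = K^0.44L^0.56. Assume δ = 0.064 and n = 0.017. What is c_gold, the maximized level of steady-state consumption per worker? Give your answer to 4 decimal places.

n + δ = 0.017 + 0.064 = 0.081.
Golden rule sets MPK = n+δ: 0.44·k^(0.44−1) = 0.081, so k_gold = (0.44/0.081)^(1/0.56) ≈ 20.5325.
y_gold = 20.5325^0.44 ≈ 3.7799.
c_gold = y_gold − (n+δ)·k_gold = 3.7799 − 0.081·20.5325 ≈ 2.1167.

c_gold ≈ 2.1167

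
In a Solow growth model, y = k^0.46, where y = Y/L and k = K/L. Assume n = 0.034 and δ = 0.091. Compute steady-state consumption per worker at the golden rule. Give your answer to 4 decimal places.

c_gold ≈ 1.6384

Break-even investment rate: n + δ = 0.034 + 0.091 = 0.125.
Golden rule sets MPK = n+δ: 0.46·k^(0.46−1) = 0.125, so k_gold = (0.46/0.125)^(1/0.54) ≈ 11.1652.
y_gold = 11.1652^0.46 ≈ 3.0340.
c_gold = y_gold − (n+δ)·k_gold = 3.0340 − 0.125·11.1652 ≈ 1.6384.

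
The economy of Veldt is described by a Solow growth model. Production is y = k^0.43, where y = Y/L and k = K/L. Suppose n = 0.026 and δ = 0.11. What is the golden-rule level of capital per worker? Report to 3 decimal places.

The effective depreciation rate is n + δ = 0.026 + 0.11 = 0.136.
Maximizing c = f(k) − (n+δ)·k gives f'(k) = n+δ, i.e. 0.43·k^(0.43−1) = 0.136, so k_gold = (0.43/0.136)^(1/0.57) ≈ 7.5348.

k_gold ≈ 7.535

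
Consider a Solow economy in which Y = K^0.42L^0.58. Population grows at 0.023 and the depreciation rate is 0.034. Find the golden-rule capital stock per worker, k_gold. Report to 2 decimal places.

Capital per worker breaks even when investment replaces (n + δ)·k; here n + δ = 0.057.
Golden rule sets MPK = n+δ: 0.42·k^(0.42−1) = 0.057, so k_gold = (0.42/0.057)^(1/0.58) ≈ 31.2949.

k_gold ≈ 31.29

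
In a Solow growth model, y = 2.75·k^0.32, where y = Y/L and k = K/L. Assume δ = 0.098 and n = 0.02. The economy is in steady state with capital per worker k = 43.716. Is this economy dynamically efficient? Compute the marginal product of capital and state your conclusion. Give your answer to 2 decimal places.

n + δ = 0.02 + 0.098 = 0.118.
MPK = 0.32·2.75·k^(0.32−1) = 0.32·2.75·43.716^(-0.68) ≈ 0.0674.
MPK < 0.118, so the economy is dynamically inefficient (over-saving).

dynamically inefficient; MPK ≈ 0.07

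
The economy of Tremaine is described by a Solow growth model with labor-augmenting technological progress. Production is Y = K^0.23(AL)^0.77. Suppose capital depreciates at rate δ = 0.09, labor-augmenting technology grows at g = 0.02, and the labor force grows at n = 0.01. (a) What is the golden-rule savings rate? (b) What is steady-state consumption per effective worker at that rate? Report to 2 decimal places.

Capital per effective worker breaks even when investment replaces (n + g + δ)·k; here n + g + δ = 0.12.
For Cobb-Douglas, s_gold equals capital's share: s_gold = 0.23.
Maximizing c = f(k) − (n+g+δ)·k gives f'(k) = n+g+δ, i.e. 0.23·k^(0.23−1) = 0.12, so k_gold = (0.23/0.12)^(1/0.77) ≈ 2.3278.
y_gold = 2.3278^0.23 ≈ 1.2145; c_gold = (1−0.23)·y_gold ≈ 0.9352.

(a) s_gold = 0.23; (b) c_gold ≈ 0.94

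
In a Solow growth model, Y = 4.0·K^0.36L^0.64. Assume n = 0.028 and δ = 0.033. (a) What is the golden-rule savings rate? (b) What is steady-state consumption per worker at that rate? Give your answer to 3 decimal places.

(a) s_gold = 0.360; (b) c_gold ≈ 15.156

n + δ = 0.028 + 0.033 = 0.061.
For Cobb-Douglas, s_gold equals capital's share: s_gold = 0.36.
Maximizing c = f(k) − (n+δ)·k gives f'(k) = n+δ, i.e. 0.36·4.0·k^(0.36−1) = 0.061, so k_gold = (0.36·4.0/0.061)^(1/0.64) ≈ 139.7538.
y_gold = 4.0·139.7538^0.36 ≈ 23.6805; c_gold = (1−0.36)·y_gold ≈ 15.1555.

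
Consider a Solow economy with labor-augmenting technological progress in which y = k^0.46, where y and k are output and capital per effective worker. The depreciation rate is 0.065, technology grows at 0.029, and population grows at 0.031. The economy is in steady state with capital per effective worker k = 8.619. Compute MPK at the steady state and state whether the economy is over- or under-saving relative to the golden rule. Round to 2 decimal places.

under-saving; MPK ≈ 0.14

The effective depreciation rate is n + g + δ = 0.031 + 0.029 + 0.065 = 0.125.
MPK = 0.46·k^(0.46−1) = 0.46·8.619^(-0.54) ≈ 0.1438.
MPK > 0.125, so the economy is dynamically efficient (under-saving).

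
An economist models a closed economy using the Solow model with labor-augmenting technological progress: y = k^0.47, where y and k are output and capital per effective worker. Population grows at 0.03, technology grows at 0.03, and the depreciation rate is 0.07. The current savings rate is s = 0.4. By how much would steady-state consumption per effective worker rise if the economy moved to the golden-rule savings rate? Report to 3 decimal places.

The effective depreciation rate is n + g + δ = 0.03 + 0.03 + 0.07 = 0.13.
Current steady state (s = 0.4): k* = (0.4/0.13)^(1/0.53) ≈ 8.3363, y* = 8.3363^0.47 ≈ 2.7093, c* = (1−0.4)·2.7093 ≈ 1.6256.
Maximizing c = f(k) − (n+g+δ)·k gives f'(k) = n+g+δ, i.e. 0.47·k^(0.47−1) = 0.13, so k_gold = (0.47/0.13)^(1/0.53) ≈ 11.3011.
y_gold = 11.3011^0.47 ≈ 3.1258, c_gold = y_gold − 0.13·k_gold ≈ 1.6567.
Gain: Δc = 1.6567 − 1.6256 ≈ 0.0311.

Δc ≈ 0.031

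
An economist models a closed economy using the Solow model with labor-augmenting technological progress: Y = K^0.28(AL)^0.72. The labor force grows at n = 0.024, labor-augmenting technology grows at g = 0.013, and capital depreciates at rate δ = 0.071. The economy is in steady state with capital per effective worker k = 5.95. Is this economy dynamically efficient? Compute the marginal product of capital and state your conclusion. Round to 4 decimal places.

dynamically inefficient; MPK ≈ 0.0775

Capital per effective worker breaks even when investment replaces (n + g + δ)·k; here n + g + δ = 0.108.
MPK = 0.28·k^(0.28−1) = 0.28·5.95^(-0.72) ≈ 0.0775.
MPK < 0.108, so the economy is dynamically inefficient (over-saving).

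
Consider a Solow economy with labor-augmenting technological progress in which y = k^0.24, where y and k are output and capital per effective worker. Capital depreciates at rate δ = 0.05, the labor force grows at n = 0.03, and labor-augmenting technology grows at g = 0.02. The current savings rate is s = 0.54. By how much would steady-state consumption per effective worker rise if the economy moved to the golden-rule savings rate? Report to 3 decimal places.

Break-even investment rate: n + g + δ = 0.03 + 0.02 + 0.05 = 0.1.
Current steady state (s = 0.54): k* = (0.54/0.1)^(1/0.76) ≈ 9.1976, y* = 9.1976^0.24 ≈ 1.7033, c* = (1−0.54)·1.7033 ≈ 0.7835.
At the golden rule the marginal product of capital equals n+g+δ: 0.24·k^(0.24−1) = 0.1. Solving, k_gold = (0.24/0.1)^(1/0.76) ≈ 3.1643.
y_gold = 3.1643^0.24 ≈ 1.3185, c_gold = y_gold − 0.1·k_gold ≈ 1.0020.
Gain: Δc = 1.0020 − 0.7835 ≈ 0.2185.

Δc ≈ 0.219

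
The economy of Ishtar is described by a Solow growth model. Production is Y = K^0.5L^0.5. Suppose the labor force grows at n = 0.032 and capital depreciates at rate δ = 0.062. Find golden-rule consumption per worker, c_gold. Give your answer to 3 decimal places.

c_gold ≈ 2.660

Capital per worker breaks even when investment replaces (n + δ)·k; here n + δ = 0.094.
Golden rule sets MPK = n+δ: 0.5·k^(0.5−1) = 0.094, so k_gold = (0.5/0.094)^(1/0.5) ≈ 28.2933.
y_gold = 28.2933^0.5 ≈ 5.3191.
c_gold = y_gold − (n+δ)·k_gold = 5.3191 − 0.094·28.2933 ≈ 2.6596.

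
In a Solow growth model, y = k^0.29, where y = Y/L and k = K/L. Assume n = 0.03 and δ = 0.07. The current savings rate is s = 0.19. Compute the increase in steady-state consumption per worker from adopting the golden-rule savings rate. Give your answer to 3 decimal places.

Δc ≈ 0.044

n + δ = 0.03 + 0.07 = 0.1.
Current steady state (s = 0.19): k* = (0.19/0.1)^(1/0.71) ≈ 2.4695, y* = 2.4695^0.29 ≈ 1.2997, c* = (1−0.19)·1.2997 ≈ 1.0528.
Maximizing c = f(k) − (n+δ)·k gives f'(k) = n+δ, i.e. 0.29·k^(0.29−1) = 0.1, so k_gold = (0.29/0.1)^(1/0.71) ≈ 4.4799.
y_gold = 4.4799^0.29 ≈ 1.5448, c_gold = y_gold − 0.1·k_gold ≈ 1.0968.
Gain: Δc = 1.0968 − 1.0528 ≈ 0.0440.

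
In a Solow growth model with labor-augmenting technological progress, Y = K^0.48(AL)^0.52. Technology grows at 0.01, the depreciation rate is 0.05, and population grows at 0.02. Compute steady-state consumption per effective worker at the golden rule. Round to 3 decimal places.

The effective depreciation rate is n + g + δ = 0.02 + 0.01 + 0.05 = 0.08.
At the golden rule the marginal product of capital equals n+g+δ: 0.48·k^(0.48−1) = 0.08. Solving, k_gold = (0.48/0.08)^(1/0.52) ≈ 31.3650.
y_gold = 31.3650^0.48 ≈ 5.2275.
c_gold = y_gold − (n+g+δ)·k_gold = 5.2275 − 0.08·31.3650 ≈ 2.7183.

c_gold ≈ 2.718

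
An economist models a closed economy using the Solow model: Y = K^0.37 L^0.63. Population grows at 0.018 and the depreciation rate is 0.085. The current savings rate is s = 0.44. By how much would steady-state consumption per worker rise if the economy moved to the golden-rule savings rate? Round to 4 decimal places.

Δc ≈ 0.0212

n + δ = 0.018 + 0.085 = 0.103.
Current steady state (s = 0.44): k* = (0.44/0.103)^(1/0.63) ≈ 10.0225, y* = 10.0225^0.37 ≈ 2.3462, c* = (1−0.44)·2.3462 ≈ 1.3139.
Maximizing c = f(k) − (n+δ)·k gives f'(k) = n+δ, i.e. 0.37·k^(0.37−1) = 0.103, so k_gold = (0.37/0.103)^(1/0.63) ≈ 7.6126.
y_gold = 7.6126^0.37 ≈ 2.1192, c_gold = y_gold − 0.103·k_gold ≈ 1.3351.
Gain: Δc = 1.3351 − 1.3139 ≈ 0.0212.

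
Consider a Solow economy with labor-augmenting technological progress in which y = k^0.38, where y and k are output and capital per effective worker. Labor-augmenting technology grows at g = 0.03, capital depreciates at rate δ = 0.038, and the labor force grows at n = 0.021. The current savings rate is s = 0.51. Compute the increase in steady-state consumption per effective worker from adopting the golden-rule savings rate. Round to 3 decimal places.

Break-even investment rate: n + g + δ = 0.021 + 0.03 + 0.038 = 0.089.
Current steady state (s = 0.51): k* = (0.51/0.089)^(1/0.62) ≈ 16.7060, y* = 16.7060^0.38 ≈ 2.9154, c* = (1−0.51)·2.9154 ≈ 1.4285.
Setting f'(k) = n+g+δ gives 0.38·k^(0.38−1) = 0.089, hence k_gold = (0.38/0.089)^(1/0.62) ≈ 10.3935.
y_gold = 10.3935^0.38 ≈ 2.4343, c_gold = y_gold − 0.089·k_gold ≈ 1.5093.
Gain: Δc = 1.5093 − 1.4285 ≈ 0.0807.

Δc ≈ 0.081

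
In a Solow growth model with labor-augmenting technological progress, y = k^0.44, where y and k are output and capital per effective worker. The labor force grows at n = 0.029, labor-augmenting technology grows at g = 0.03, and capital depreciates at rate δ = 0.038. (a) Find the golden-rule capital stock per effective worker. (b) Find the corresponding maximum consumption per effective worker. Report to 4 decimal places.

The effective depreciation rate is n + g + δ = 0.029 + 0.03 + 0.038 = 0.097.
Golden rule sets MPK = n+g+δ: 0.44·k^(0.44−1) = 0.097, so k_gold = (0.44/0.097)^(1/0.56) ≈ 14.8814.
y_gold = 14.8814^0.44 ≈ 3.2807; c_gold = y_gold − 0.097·k_gold ≈ 1.8372.

(a) k_gold ≈ 14.8814; (b) c_gold ≈ 1.8372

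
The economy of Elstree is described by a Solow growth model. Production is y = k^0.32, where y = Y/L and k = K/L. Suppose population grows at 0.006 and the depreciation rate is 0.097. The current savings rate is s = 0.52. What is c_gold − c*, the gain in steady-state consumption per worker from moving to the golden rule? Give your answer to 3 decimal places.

The effective depreciation rate is n + δ = 0.006 + 0.097 = 0.103.
Current steady state (s = 0.52): k* = (0.52/0.103)^(1/0.68) ≈ 10.8160, y* = 10.8160^0.32 ≈ 2.1424, c* = (1−0.52)·2.1424 ≈ 1.0284.
Setting f'(k) = n+δ gives 0.32·k^(0.32−1) = 0.103, hence k_gold = (0.32/0.103)^(1/0.68) ≈ 5.2965.
y_gold = 5.2965^0.32 ≈ 1.7048, c_gold = y_gold − 0.103·k_gold ≈ 1.1593.
Gain: Δc = 1.1593 − 1.0284 ≈ 0.1309.

Δc ≈ 0.131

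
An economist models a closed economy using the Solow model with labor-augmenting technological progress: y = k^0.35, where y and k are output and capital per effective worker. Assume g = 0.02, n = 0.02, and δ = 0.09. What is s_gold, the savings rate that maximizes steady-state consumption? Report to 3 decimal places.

n + g + δ = 0.02 + 0.02 + 0.09 = 0.13.
At the golden rule MPK = n+g+δ, and in any Cobb-Douglas steady state s = (n+g+δ)·k/y = MPK·k/y = capital's share 0.35.

s_gold = 0.350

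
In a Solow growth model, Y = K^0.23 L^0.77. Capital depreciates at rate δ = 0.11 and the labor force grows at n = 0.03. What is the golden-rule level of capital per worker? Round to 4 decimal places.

k_gold ≈ 1.9055

Break-even investment rate: n + δ = 0.03 + 0.11 = 0.14.
Golden rule sets MPK = n+δ: 0.23·k^(0.23−1) = 0.14, so k_gold = (0.23/0.14)^(1/0.77) ≈ 1.9055.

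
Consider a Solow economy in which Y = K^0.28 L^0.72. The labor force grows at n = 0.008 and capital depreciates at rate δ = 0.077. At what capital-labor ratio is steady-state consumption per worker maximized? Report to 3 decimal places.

k_gold ≈ 5.237

Capital per worker breaks even when investment replaces (n + δ)·k; here n + δ = 0.085.
Golden rule sets MPK = n+δ: 0.28·k^(0.28−1) = 0.085, so k_gold = (0.28/0.085)^(1/0.72) ≈ 5.2370.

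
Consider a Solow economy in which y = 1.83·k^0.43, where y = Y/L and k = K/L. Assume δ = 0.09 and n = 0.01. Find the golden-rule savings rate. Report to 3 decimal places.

The effective depreciation rate is n + δ = 0.01 + 0.09 = 0.1.
At the golden rule MPK = n+δ, and in any Cobb-Douglas steady state s = (n+δ)·k/y = MPK·k/y = capital's share 0.43.

s_gold = 0.430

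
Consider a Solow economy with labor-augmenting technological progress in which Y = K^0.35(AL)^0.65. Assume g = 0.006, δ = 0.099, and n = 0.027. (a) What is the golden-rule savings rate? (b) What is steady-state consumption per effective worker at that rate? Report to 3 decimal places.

The effective depreciation rate is n + g + δ = 0.027 + 0.006 + 0.099 = 0.132.
For Cobb-Douglas, s_gold equals capital's share: s_gold = 0.35.
Setting f'(k) = n+g+δ gives 0.35·k^(0.35−1) = 0.132, hence k_gold = (0.35/0.132)^(1/0.65) ≈ 4.4826.
y_gold = 4.4826^0.35 ≈ 1.6906; c_gold = (1−0.35)·y_gold ≈ 1.0989.

(a) s_gold = 0.350; (b) c_gold ≈ 1.099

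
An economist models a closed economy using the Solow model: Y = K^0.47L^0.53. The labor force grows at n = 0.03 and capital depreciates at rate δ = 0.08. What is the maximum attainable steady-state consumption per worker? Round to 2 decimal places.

Break-even investment rate: n + δ = 0.03 + 0.08 = 0.11.
Setting f'(k) = n+δ gives 0.47·k^(0.47−1) = 0.11, hence k_gold = (0.47/0.11)^(1/0.53) ≈ 15.4885.
y_gold = 15.4885^0.47 ≈ 3.6250.
c_gold = y_gold − (n+δ)·k_gold = 3.6250 − 0.11·15.4885 ≈ 1.9212.

c_gold ≈ 1.92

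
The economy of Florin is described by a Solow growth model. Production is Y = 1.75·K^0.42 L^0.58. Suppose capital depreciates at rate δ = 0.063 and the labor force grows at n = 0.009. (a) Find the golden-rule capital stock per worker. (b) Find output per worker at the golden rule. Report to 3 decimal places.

n + δ = 0.009 + 0.063 = 0.072.
Golden rule sets MPK = n+δ: 0.42·1.75·k^(0.42−1) = 0.072, so k_gold = (0.42·1.75/0.072)^(1/0.58) ≈ 54.9006.
y_gold = 1.75·54.9006^0.42 ≈ 9.4115.

(a) k_gold ≈ 54.901; (b) y_gold ≈ 9.412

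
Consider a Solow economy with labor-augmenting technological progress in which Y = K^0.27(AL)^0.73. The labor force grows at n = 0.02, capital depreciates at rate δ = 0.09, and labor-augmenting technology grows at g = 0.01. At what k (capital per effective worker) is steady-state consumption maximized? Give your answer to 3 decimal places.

k_gold ≈ 3.037

n + g + δ = 0.02 + 0.01 + 0.09 = 0.12.
At the golden rule the marginal product of capital equals n+g+δ: 0.27·k^(0.27−1) = 0.12. Solving, k_gold = (0.27/0.12)^(1/0.73) ≈ 3.0370.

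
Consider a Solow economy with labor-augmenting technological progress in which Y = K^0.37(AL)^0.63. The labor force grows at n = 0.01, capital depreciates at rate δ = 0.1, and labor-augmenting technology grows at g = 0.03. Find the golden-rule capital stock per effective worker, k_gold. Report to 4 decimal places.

k_gold ≈ 4.6769

Capital per effective worker breaks even when investment replaces (n + g + δ)·k; here n + g + δ = 0.14.
At the golden rule the marginal product of capital equals n+g+δ: 0.37·k^(0.37−1) = 0.14. Solving, k_gold = (0.37/0.14)^(1/0.63) ≈ 4.6769.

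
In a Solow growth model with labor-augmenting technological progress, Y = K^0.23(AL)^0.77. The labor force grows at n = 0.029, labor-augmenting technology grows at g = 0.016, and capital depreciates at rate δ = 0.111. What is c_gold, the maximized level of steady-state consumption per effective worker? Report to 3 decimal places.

c_gold ≈ 0.865

The effective depreciation rate is n + g + δ = 0.029 + 0.016 + 0.111 = 0.156.
Maximizing c = f(k) − (n+g+δ)·k gives f'(k) = n+g+δ, i.e. 0.23·k^(0.23−1) = 0.156, so k_gold = (0.23/0.156)^(1/0.77) ≈ 1.6556.
y_gold = 1.6556^0.23 ≈ 1.1230.
c_gold = y_gold − (n+g+δ)·k_gold = 1.1230 − 0.156·1.6556 ≈ 0.8647.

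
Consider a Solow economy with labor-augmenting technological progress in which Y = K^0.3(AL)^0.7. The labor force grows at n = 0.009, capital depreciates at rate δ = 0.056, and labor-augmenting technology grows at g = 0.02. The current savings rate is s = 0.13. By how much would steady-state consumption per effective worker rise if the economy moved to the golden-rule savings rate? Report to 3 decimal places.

n + g + δ = 0.009 + 0.02 + 0.056 = 0.085.
Current steady state (s = 0.13): k* = (0.13/0.085)^(1/0.7) ≈ 1.8349, y* = 1.8349^0.3 ≈ 1.1997, c* = (1−0.13)·1.1997 ≈ 1.0438.
Maximizing c = f(k) − (n+g+δ)·k gives f'(k) = n+g+δ, i.e. 0.3·k^(0.3−1) = 0.085, so k_gold = (0.3/0.085)^(1/0.7) ≈ 6.0594.
y_gold = 6.0594^0.3 ≈ 1.7168, c_gold = y_gold − 0.085·k_gold ≈ 1.2018.
Gain: Δc = 1.2018 − 1.0438 ≈ 0.1580.

Δc ≈ 0.158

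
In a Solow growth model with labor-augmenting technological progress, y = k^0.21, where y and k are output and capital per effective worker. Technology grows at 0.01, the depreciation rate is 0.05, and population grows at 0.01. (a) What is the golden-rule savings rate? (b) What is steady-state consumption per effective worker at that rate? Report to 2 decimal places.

(a) s_gold = 0.21; (b) c_gold ≈ 1.06

The effective depreciation rate is n + g + δ = 0.01 + 0.01 + 0.05 = 0.07.
For Cobb-Douglas, s_gold equals capital's share: s_gold = 0.21.
Maximizing c = f(k) − (n+g+δ)·k gives f'(k) = n+g+δ, i.e. 0.21·k^(0.21−1) = 0.07, so k_gold = (0.21/0.07)^(1/0.79) ≈ 4.0175.
y_gold = 4.0175^0.21 ≈ 1.3392; c_gold = (1−0.21)·y_gold ≈ 1.0579.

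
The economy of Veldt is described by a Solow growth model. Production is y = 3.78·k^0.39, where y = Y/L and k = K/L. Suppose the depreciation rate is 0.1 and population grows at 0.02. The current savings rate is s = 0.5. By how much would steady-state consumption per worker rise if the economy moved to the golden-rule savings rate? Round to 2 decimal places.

Δc ≈ 0.45

Capital per worker breaks even when investment replaces (n + δ)·k; here n + δ = 0.12.
Current steady state (s = 0.5): k* = (0.5·3.78/0.12)^(1/0.61) ≈ 91.7815, y* = 3.78·91.7815^0.39 ≈ 22.0276, c* = (1−0.5)·22.0276 ≈ 11.0138.
At the golden rule the marginal product of capital equals n+δ: 0.39·3.78·k^(0.39−1) = 0.12. Solving, k_gold = (0.39·3.78/0.12)^(1/0.61) ≈ 61.0746.
y_gold = 3.78·61.0746^0.39 ≈ 18.7922, c_gold = y_gold − 0.12·k_gold ≈ 11.4632.
Gain: Δc = 11.4632 − 11.0138 ≈ 0.4495.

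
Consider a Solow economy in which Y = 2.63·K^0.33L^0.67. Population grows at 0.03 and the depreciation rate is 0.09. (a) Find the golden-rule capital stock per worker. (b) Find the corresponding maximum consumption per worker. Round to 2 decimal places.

(a) k_gold ≈ 19.17; (b) c_gold ≈ 4.67

Break-even investment rate: n + δ = 0.03 + 0.09 = 0.12.
At the golden rule the marginal product of capital equals n+δ: 0.33·2.63·k^(0.33−1) = 0.12. Solving, k_gold = (0.33·2.63/0.12)^(1/0.67) ≈ 19.1655.
y_gold = 2.63·19.1655^0.33 ≈ 6.9693; c_gold = y_gold − 0.12·k_gold ≈ 4.6694.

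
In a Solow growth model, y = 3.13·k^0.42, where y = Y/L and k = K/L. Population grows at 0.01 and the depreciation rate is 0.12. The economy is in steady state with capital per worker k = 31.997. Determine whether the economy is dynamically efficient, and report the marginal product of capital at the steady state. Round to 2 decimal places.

Capital per worker breaks even when investment replaces (n + δ)·k; here n + δ = 0.13.
MPK = 0.42·3.13·k^(0.42−1) = 0.42·3.13·31.997^(-0.58) ≈ 0.1761.
MPK > 0.13, so the economy is dynamically efficient (under-saving).

dynamically efficient; MPK ≈ 0.18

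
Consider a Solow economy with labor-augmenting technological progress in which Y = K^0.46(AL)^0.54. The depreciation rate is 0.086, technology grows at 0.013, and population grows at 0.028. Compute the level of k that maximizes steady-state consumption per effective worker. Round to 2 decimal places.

Break-even investment rate: n + g + δ = 0.028 + 0.013 + 0.086 = 0.127.
Setting f'(k) = n+g+δ gives 0.46·k^(0.46−1) = 0.127, hence k_gold = (0.46/0.127)^(1/0.54) ≈ 10.8418.

k_gold ≈ 10.84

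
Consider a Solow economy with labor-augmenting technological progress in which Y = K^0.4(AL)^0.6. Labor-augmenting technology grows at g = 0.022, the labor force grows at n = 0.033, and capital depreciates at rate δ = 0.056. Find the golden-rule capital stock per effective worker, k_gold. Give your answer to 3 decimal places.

Capital per effective worker breaks even when investment replaces (n + g + δ)·k; here n + g + δ = 0.111.
Maximizing c = f(k) − (n+g+δ)·k gives f'(k) = n+g+δ, i.e. 0.4·k^(0.4−1) = 0.111, so k_gold = (0.4/0.111)^(1/0.6) ≈ 8.4702.

k_gold ≈ 8.470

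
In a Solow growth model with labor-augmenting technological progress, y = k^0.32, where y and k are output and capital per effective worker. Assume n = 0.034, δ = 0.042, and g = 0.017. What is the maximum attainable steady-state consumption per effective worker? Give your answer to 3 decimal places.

Capital per effective worker breaks even when investment replaces (n + g + δ)·k; here n + g + δ = 0.093.
Maximizing c = f(k) − (n+g+δ)·k gives f'(k) = n+g+δ, i.e. 0.32·k^(0.32−1) = 0.093, so k_gold = (0.32/0.093)^(1/0.68) ≈ 6.1548.
y_gold = 6.1548^0.32 ≈ 1.7887.
c_gold = y_gold − (n+g+δ)·k_gold = 1.7887 − 0.093·6.1548 ≈ 1.2163.

c_gold ≈ 1.216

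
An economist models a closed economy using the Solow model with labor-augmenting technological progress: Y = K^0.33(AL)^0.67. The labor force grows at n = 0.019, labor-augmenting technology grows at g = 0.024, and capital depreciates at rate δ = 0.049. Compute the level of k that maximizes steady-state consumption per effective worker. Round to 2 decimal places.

Break-even investment rate: n + g + δ = 0.019 + 0.024 + 0.049 = 0.092.
At the golden rule the marginal product of capital equals n+g+δ: 0.33·k^(0.33−1) = 0.092. Solving, k_gold = (0.33/0.092)^(1/0.67) ≈ 6.7290.

k_gold ≈ 6.73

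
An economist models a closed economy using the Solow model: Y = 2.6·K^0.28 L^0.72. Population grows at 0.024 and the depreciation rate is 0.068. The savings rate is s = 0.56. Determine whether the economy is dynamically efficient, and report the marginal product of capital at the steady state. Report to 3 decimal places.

n + δ = 0.024 + 0.068 = 0.092.
Steady-state k*: s·A·k^0.28 = 0.092·k gives k* = (0.56·2.6/0.092)^(1/0.72) ≈ 46.3230.
MPK = 0.28·2.6·46.3230^(-0.72) ≈ 0.0460.
MPK < n+δ = 0.092, so the economy is dynamically inefficient (over-saving).

dynamically inefficient; MPK ≈ 0.046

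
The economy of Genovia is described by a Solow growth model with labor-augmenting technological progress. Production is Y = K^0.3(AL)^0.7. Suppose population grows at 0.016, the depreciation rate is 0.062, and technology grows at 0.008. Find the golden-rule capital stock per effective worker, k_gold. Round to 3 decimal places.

k_gold ≈ 5.959

n + g + δ = 0.016 + 0.008 + 0.062 = 0.086.
Maximizing c = f(k) − (n+g+δ)·k gives f'(k) = n+g+δ, i.e. 0.3·k^(0.3−1) = 0.086, so k_gold = (0.3/0.086)^(1/0.7) ≈ 5.9590.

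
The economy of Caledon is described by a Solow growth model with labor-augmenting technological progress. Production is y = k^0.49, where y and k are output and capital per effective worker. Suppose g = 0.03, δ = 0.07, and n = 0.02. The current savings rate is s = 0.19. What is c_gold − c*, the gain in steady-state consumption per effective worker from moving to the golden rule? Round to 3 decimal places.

Capital per effective worker breaks even when investment replaces (n + g + δ)·k; here n + g + δ = 0.12.
Current steady state (s = 0.19): k* = (0.19/0.12)^(1/0.51) ≈ 2.4622, y* = 2.4622^0.49 ≈ 1.5551, c* = (1−0.19)·1.5551 ≈ 1.2596.
Golden rule sets MPK = n+g+δ: 0.49·k^(0.49−1) = 0.12, so k_gold = (0.49/0.12)^(1/0.51) ≈ 15.7786.
y_gold = 15.7786^0.49 ≈ 3.8641, c_gold = y_gold − 0.12·k_gold ≈ 1.9707.
Gain: Δc = 1.9707 − 1.2596 ≈ 0.7111.

Δc ≈ 0.711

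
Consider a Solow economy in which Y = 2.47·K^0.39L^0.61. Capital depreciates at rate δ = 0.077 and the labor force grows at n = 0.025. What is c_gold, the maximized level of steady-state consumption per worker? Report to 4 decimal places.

Capital per worker breaks even when investment replaces (n + δ)·k; here n + δ = 0.102.
Maximizing c = f(k) − (n+δ)·k gives f'(k) = n+δ, i.e. 0.39·2.47·k^(0.39−1) = 0.102, so k_gold = (0.39·2.47/0.102)^(1/0.61) ≈ 39.6849.
y_gold = 2.47·39.6849^0.39 ≈ 10.3791.
c_gold = y_gold − (n+δ)·k_gold = 10.3791 − 0.102·39.6849 ≈ 6.3313.

c_gold ≈ 6.3313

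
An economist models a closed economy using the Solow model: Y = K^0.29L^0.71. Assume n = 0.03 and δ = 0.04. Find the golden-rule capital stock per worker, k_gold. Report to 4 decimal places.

k_gold ≈ 7.4035

Break-even investment rate: n + δ = 0.03 + 0.04 = 0.07.
Golden rule sets MPK = n+δ: 0.29·k^(0.29−1) = 0.07, so k_gold = (0.29/0.07)^(1/0.71) ≈ 7.4035.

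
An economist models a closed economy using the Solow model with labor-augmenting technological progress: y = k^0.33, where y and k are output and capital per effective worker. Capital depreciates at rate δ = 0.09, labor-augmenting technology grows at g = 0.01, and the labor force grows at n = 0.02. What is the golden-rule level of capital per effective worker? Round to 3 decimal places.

The effective depreciation rate is n + g + δ = 0.02 + 0.01 + 0.09 = 0.12.
Setting f'(k) = n+g+δ gives 0.33·k^(0.33−1) = 0.12, hence k_gold = (0.33/0.12)^(1/0.67) ≈ 4.5261.

k_gold ≈ 4.526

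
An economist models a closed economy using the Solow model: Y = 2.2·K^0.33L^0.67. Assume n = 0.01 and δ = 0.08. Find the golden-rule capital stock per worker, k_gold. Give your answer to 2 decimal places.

k_gold ≈ 22.56

n + δ = 0.01 + 0.08 = 0.09.
At the golden rule the marginal product of capital equals n+δ: 0.33·2.2·k^(0.33−1) = 0.09. Solving, k_gold = (0.33·2.2/0.09)^(1/0.67) ≈ 22.5567.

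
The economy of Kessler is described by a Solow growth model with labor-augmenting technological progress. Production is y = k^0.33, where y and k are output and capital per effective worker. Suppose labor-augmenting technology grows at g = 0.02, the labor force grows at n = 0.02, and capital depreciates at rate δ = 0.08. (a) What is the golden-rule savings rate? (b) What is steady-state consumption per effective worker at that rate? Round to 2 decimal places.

(a) s_gold = 0.33; (b) c_gold ≈ 1.10

The effective depreciation rate is n + g + δ = 0.02 + 0.02 + 0.08 = 0.12.
For Cobb-Douglas, s_gold equals capital's share: s_gold = 0.33.
At the golden rule the marginal product of capital equals n+g+δ: 0.33·k^(0.33−1) = 0.12. Solving, k_gold = (0.33/0.12)^(1/0.67) ≈ 4.5261.
y_gold = 4.5261^0.33 ≈ 1.6458; c_gold = (1−0.33)·y_gold ≈ 1.1027.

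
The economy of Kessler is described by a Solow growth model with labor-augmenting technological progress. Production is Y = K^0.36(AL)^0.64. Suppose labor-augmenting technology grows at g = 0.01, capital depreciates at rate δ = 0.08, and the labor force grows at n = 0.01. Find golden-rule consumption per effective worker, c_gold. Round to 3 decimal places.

c_gold ≈ 1.316

n + g + δ = 0.01 + 0.01 + 0.08 = 0.1.
Golden rule sets MPK = n+g+δ: 0.36·k^(0.36−1) = 0.1, so k_gold = (0.36/0.1)^(1/0.64) ≈ 7.3998.
y_gold = 7.3998^0.36 ≈ 2.0555.
c_gold = y_gold − (n+g+δ)·k_gold = 2.0555 − 0.1·7.3998 ≈ 1.3155.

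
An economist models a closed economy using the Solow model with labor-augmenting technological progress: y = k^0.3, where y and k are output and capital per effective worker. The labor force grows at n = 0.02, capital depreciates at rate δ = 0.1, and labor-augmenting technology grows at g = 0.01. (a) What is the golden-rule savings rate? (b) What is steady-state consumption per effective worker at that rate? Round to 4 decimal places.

(a) s_gold = 0.3000; (b) c_gold ≈ 1.0017

The effective depreciation rate is n + g + δ = 0.02 + 0.01 + 0.1 = 0.13.
For Cobb-Douglas, s_gold equals capital's share: s_gold = 0.3.
At the golden rule the marginal product of capital equals n+g+δ: 0.3·k^(0.3−1) = 0.13. Solving, k_gold = (0.3/0.13)^(1/0.7) ≈ 3.3024.
y_gold = 3.3024^0.3 ≈ 1.4310; c_gold = (1−0.3)·y_gold ≈ 1.0017.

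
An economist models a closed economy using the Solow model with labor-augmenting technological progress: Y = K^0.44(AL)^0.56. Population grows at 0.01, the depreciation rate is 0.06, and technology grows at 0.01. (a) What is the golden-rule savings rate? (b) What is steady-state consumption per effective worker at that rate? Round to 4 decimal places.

(a) s_gold = 0.4400; (b) c_gold ≈ 2.1375

Capital per effective worker breaks even when investment replaces (n + g + δ)·k; here n + g + δ = 0.08.
For Cobb-Douglas, s_gold equals capital's share: s_gold = 0.44.
Maximizing c = f(k) − (n+g+δ)·k gives f'(k) = n+g+δ, i.e. 0.44·k^(0.44−1) = 0.08, so k_gold = (0.44/0.08)^(1/0.56) ≈ 20.9931.
y_gold = 20.9931^0.44 ≈ 3.8169; c_gold = (1−0.44)·y_gold ≈ 2.1375.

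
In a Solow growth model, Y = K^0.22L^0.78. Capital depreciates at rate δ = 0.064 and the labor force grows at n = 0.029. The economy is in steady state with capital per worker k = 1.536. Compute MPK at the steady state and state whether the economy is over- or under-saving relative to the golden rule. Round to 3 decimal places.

Break-even investment rate: n + δ = 0.029 + 0.064 = 0.093.
MPK = 0.22·k^(0.22−1) = 0.22·1.536^(-0.78) ≈ 0.1574.
MPK > 0.093, so the economy is dynamically efficient (under-saving).

under-saving; MPK ≈ 0.157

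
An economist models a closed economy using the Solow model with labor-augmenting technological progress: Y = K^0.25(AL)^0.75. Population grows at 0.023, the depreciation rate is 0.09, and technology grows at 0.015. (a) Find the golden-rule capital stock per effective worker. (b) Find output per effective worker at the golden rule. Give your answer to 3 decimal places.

(a) k_gold ≈ 2.441; (b) y_gold ≈ 1.250

The effective depreciation rate is n + g + δ = 0.023 + 0.015 + 0.09 = 0.128.
Golden rule sets MPK = n+g+δ: 0.25·k^(0.25−1) = 0.128, so k_gold = (0.25/0.128)^(1/0.75) ≈ 2.4414.
y_gold = 2.4414^0.25 ≈ 1.2500.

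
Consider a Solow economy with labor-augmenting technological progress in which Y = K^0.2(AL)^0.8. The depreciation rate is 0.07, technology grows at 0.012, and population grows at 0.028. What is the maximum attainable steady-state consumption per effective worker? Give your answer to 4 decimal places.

c_gold ≈ 0.9290

Break-even investment rate: n + g + δ = 0.028 + 0.012 + 0.07 = 0.11.
At the golden rule the marginal product of capital equals n+g+δ: 0.2·k^(0.2−1) = 0.11. Solving, k_gold = (0.2/0.11)^(1/0.8) ≈ 2.1113.
y_gold = 2.1113^0.2 ≈ 1.1612.
c_gold = y_gold − (n+g+δ)·k_gold = 1.1612 − 0.11·2.1113 ≈ 0.9290.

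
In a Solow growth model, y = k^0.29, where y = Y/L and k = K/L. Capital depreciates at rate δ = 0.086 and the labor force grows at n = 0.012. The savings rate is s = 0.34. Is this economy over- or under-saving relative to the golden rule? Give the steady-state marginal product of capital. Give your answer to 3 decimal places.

The effective depreciation rate is n + δ = 0.012 + 0.086 = 0.098.
Steady-state k*: s·k^0.29 = 0.098·k gives k* = (0.34/0.098)^(1/0.71) ≈ 5.7666.
MPK = 0.29·5.7666^(-0.71) ≈ 0.0836.
MPK < n+δ = 0.098, so the economy is dynamically inefficient (over-saving).

over-saving; MPK ≈ 0.084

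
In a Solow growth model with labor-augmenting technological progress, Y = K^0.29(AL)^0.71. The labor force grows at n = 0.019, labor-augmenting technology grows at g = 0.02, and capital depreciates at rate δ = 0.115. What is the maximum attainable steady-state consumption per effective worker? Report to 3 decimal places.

n + g + δ = 0.019 + 0.02 + 0.115 = 0.154.
Maximizing c = f(k) − (n+g+δ)·k gives f'(k) = n+g+δ, i.e. 0.29·k^(0.29−1) = 0.154, so k_gold = (0.29/0.154)^(1/0.71) ≈ 2.4387.
y_gold = 2.4387^0.29 ≈ 1.2950.
c_gold = y_gold − (n+g+δ)·k_gold = 1.2950 − 0.154·2.4387 ≈ 0.9195.

c_gold ≈ 0.919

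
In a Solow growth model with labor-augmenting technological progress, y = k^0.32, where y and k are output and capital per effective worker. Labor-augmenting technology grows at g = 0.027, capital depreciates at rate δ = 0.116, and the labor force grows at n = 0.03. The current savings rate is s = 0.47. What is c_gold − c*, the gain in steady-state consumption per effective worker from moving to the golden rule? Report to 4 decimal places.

Δc ≈ 0.0600

Capital per effective worker breaks even when investment replaces (n + g + δ)·k; here n + g + δ = 0.173.
Current steady state (s = 0.47): k* = (0.47/0.173)^(1/0.68) ≈ 4.3482, y* = 4.3482^0.32 ≈ 1.6005, c* = (1−0.47)·1.6005 ≈ 0.8483.
Setting f'(k) = n+g+δ gives 0.32·k^(0.32−1) = 0.173, hence k_gold = (0.32/0.173)^(1/0.68) ≈ 2.4706.
y_gold = 2.4706^0.32 ≈ 1.3357, c_gold = y_gold − 0.173·k_gold ≈ 0.9082.
Gain: Δc = 0.9082 − 0.8483 ≈ 0.0600.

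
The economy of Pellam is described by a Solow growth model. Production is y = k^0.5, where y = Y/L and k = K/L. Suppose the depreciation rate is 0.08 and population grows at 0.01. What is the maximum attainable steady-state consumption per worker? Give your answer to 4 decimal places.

Capital per worker breaks even when investment replaces (n + δ)·k; here n + δ = 0.09.
Maximizing c = f(k) − (n+δ)·k gives f'(k) = n+δ, i.e. 0.5·k^(0.5−1) = 0.09, so k_gold = (0.5/0.09)^(1/0.5) ≈ 30.8642.
y_gold = 30.8642^0.5 ≈ 5.5556.
c_gold = y_gold − (n+δ)·k_gold = 5.5556 − 0.09·30.8642 ≈ 2.7778.

c_gold ≈ 2.7778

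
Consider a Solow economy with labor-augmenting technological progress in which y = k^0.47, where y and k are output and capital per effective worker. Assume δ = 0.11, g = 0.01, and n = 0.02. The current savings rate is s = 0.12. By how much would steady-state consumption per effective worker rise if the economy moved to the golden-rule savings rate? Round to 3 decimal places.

Break-even investment rate: n + g + δ = 0.02 + 0.01 + 0.11 = 0.14.
Current steady state (s = 0.12): k* = (0.12/0.14)^(1/0.53) ≈ 0.7476, y* = 0.7476^0.47 ≈ 0.8722, c* = (1−0.12)·0.8722 ≈ 0.7676.
At the golden rule the marginal product of capital equals n+g+δ: 0.47·k^(0.47−1) = 0.14. Solving, k_gold = (0.47/0.14)^(1/0.53) ≈ 9.8264.
y_gold = 9.8264^0.47 ≈ 2.9270, c_gold = y_gold − 0.14·k_gold ≈ 1.5513.
Gain: Δc = 1.5513 − 0.7676 ≈ 0.7838.

Δc ≈ 0.784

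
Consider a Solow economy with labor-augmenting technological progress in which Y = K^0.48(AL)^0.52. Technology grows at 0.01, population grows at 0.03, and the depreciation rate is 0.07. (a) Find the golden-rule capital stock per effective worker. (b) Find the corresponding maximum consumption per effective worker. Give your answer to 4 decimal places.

(a) k_gold ≈ 17.0011; (b) c_gold ≈ 2.0260

The effective depreciation rate is n + g + δ = 0.03 + 0.01 + 0.07 = 0.11.
Golden rule sets MPK = n+g+δ: 0.48·k^(0.48−1) = 0.11, so k_gold = (0.48/0.11)^(1/0.52) ≈ 17.0011.
y_gold = 17.0011^0.48 ≈ 3.8961; c_gold = y_gold − 0.11·k_gold ≈ 2.0260.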